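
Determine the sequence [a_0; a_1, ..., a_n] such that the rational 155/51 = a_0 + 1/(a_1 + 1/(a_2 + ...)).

Run the Euclidean algorithm on 155 and 51; the successive quotients are the partial quotients a_0, a_1, ... (each step inverts the fractional part left over by the previous one):
  155 = 3*51 + 2, so a_0 = 3.
  51 = 25*2 + 1, so a_1 = 25.
  2 = 2*1 + 0, so a_2 = 2.
The remainder reaches 0 after 3 divisions, so the expansion has 3 partial quotients, read off in order.

[3; 25, 2]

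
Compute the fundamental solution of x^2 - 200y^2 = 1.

First expand sqrt(200) as a continued fraction. With x_i = (sqrt(200) + m_i)/d_i and (m_0, d_0) = (0, 1): a_0 = floor(sqrt(200)) = 14, since 14^2 = 196 <= 200 < 225 = 15^2.
Iterate m_{i+1} = d_i*a_i - m_i, d_{i+1} = (200 - m_{i+1}^2)/d_i, a_{i+1} = floor((a_0 + m_{i+1})/d_{i+1}):
  m_1 = 1*14 - 0 = 14, d_1 = (200 - 14^2)/1 = 4/1 = 4, a_1 = floor((14 + 14)/4) = 7.
  m_2 = 4*7 - 14 = 14, d_2 = (200 - 14^2)/4 = 4/4 = 1, a_2 = floor((14 + 14)/1) = 28.
  m_3 = 1*28 - 14 = 14, d_3 = (200 - 14^2)/1 = 4/1 = 4: (m_3, d_3) = (m_1, d_1) = (14, 4), so from here the quotients repeat a_1, a_2; the period length is 2.
So sqrt(200) = [14; (7, 28)] with period length k = 2.
k is even, so the fundamental solution of x^2 - 200y^2 = 1 is (p_{k-1}, q_{k-1}) = (p_1, q_1); compute convergents through index 1.
Convergents (p_i = a_i*p_{i-1} + p_{i-2}, q_i = a_i*q_{i-1} + q_{i-2} with p_{-2}=0, p_{-1}=1, q_{-2}=1, q_{-1}=0):
  i=0: a_0=14, p_0 = 14*1 + 0 = 14, q_0 = 14*0 + 1 = 1.
  i=1: a_1=7, p_1 = 7*14 + 1 = 99, q_1 = 7*1 + 0 = 7.
Check: 99^2 - 200*7^2 = 9801 - 9800 = 1, so (x, y) = (99, 7) solves the equation, and by the theorem it is the least positive solution.

(x, y) = (99, 7)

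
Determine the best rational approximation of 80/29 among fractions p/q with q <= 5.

Expand x = 80/29 as a continued fraction with the Euclidean algorithm:
  80 = 2*29 + 22, so a_0 = 2.
  29 = 1*22 + 7, so a_1 = 1.
  22 = 3*7 + 1, so a_2 = 3.
  7 = 7*1 + 0, so a_3 = 7.
so x = [2; 1, 3, 7].
Convergents (p_i = a_i*p_{i-1} + p_{i-2}, q_i = a_i*q_{i-1} + q_{i-2} with p_{-2}=0, p_{-1}=1, q_{-2}=1, q_{-1}=0), until the denominator exceeds 5:
  i=0: a_0=2, p_0 = 2*1 + 0 = 2, q_0 = 2*0 + 1 = 1.
  i=1: a_1=1, p_1 = 1*2 + 1 = 3, q_1 = 1*1 + 0 = 1.
  i=2: a_2=3, p_2 = 3*3 + 2 = 11, q_2 = 3*1 + 1 = 4.
  i=3: a_3=7, p_3 = 7*11 + 3 = 80, q_3 = 7*4 + 1 = 29.
q_3 = 29 > 5, so the last convergent with denominator <= 5 is p_2/q_2 = 11/4.
The closest fraction with denominator <= 5 is either p_2/q_2 or the intermediate fraction (k*p_2 + p_1)/(k*q_2 + q_1) with the largest k >= 1 whose denominator stays <= 5; these approach x as k grows, and every other convergent or intermediate fraction in range is farther away.
Largest k: floor((5 - q_1)/q_2) = floor((5 - 1)/4) = 1.
That gives (1*11 + 3)/(1*4 + 1) = 14/5.
Compare the errors: |x - 11/4| = |80*4 - 11*29|/(29*4) = 1/116, and |x - 14/5| = |80*5 - 14*29|/(29*5) = 6/145.
Cross-multiplying, 1*145 = 145 < 696 = 6*116, so 1/116 is smaller: the convergent 11/4 is closer to x than 14/5.

11/4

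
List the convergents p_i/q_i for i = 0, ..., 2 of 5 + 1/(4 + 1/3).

Using the convergent recurrence p_i = a_i*p_{i-1} + p_{i-2}, q_i = a_i*q_{i-1} + q_{i-2} with p_{-2}=0, p_{-1}=1, q_{-2}=1, q_{-1}=0:
  i=0: a_0=5, p_0 = 5*1 + 0 = 5, q_0 = 5*0 + 1 = 1.
  i=1: a_1=4, p_1 = 4*5 + 1 = 21, q_1 = 4*1 + 0 = 4.
  i=2: a_2=3, p_2 = 3*21 + 5 = 68, q_2 = 3*4 + 1 = 13.

5/1, 21/4, 68/13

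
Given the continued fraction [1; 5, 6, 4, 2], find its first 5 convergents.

1/1, 6/5, 37/31, 154/129, 345/289

Using the convergent recurrence p_i = a_i*p_{i-1} + p_{i-2}, q_i = a_i*q_{i-1} + q_{i-2} with p_{-2}=0, p_{-1}=1, q_{-2}=1, q_{-1}=0:
  i=0: a_0=1, p_0 = 1*1 + 0 = 1, q_0 = 1*0 + 1 = 1.
  i=1: a_1=5, p_1 = 5*1 + 1 = 6, q_1 = 5*1 + 0 = 5.
  i=2: a_2=6, p_2 = 6*6 + 1 = 37, q_2 = 6*5 + 1 = 31.
  i=3: a_3=4, p_3 = 4*37 + 6 = 154, q_3 = 4*31 + 5 = 129.
  i=4: a_4=2, p_4 = 2*154 + 37 = 345, q_4 = 2*129 + 31 = 289.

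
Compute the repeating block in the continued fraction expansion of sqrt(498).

Write x_i = (sqrt(498) + m_i)/d_i with (m_0, d_0) = (0, 1). a_0 = floor(sqrt(498)) = 22, since 22^2 = 484 <= 498 < 529 = 23^2.
Iterate m_{i+1} = d_i*a_i - m_i, d_{i+1} = (498 - m_{i+1}^2)/d_i, a_{i+1} = floor((a_0 + m_{i+1})/d_{i+1}):
  m_1 = 1*22 - 0 = 22, d_1 = (498 - 22^2)/1 = 14/1 = 14, a_1 = floor((22 + 22)/14) = 3.
  m_2 = 14*3 - 22 = 20, d_2 = (498 - 20^2)/14 = 98/14 = 7, a_2 = floor((22 + 20)/7) = 6.
  m_3 = 7*6 - 20 = 22, d_3 = (498 - 22^2)/7 = 14/7 = 2, a_3 = floor((22 + 22)/2) = 22.
  m_4 = 2*22 - 22 = 22, d_4 = (498 - 22^2)/2 = 14/2 = 7, a_4 = floor((22 + 22)/7) = 6.
  m_5 = 7*6 - 22 = 20, d_5 = (498 - 20^2)/7 = 98/7 = 14, a_5 = floor((22 + 20)/14) = 3.
  m_6 = 14*3 - 20 = 22, d_6 = (498 - 22^2)/14 = 14/14 = 1, a_6 = floor((22 + 22)/1) = 44.
  m_7 = 1*44 - 22 = 22, d_7 = (498 - 22^2)/1 = 14/1 = 14: (m_7, d_7) = (m_1, d_1) = (22, 14), so from here the quotients repeat a_1, ..., a_6; the period length is 6.
Hence the expansion of sqrt(498) is a_0 = 22 followed by the repeating block 3, 6, 22, 6, 3, 44 (period 6).

[22; (3, 6, 22, 6, 3, 44)]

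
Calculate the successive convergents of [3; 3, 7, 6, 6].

3/1, 10/3, 73/22, 448/135, 2761/832

Using the convergent recurrence p_i = a_i*p_{i-1} + p_{i-2}, q_i = a_i*q_{i-1} + q_{i-2} with p_{-2}=0, p_{-1}=1, q_{-2}=1, q_{-1}=0:
  i=0: a_0=3, p_0 = 3*1 + 0 = 3, q_0 = 3*0 + 1 = 1.
  i=1: a_1=3, p_1 = 3*3 + 1 = 10, q_1 = 3*1 + 0 = 3.
  i=2: a_2=7, p_2 = 7*10 + 3 = 73, q_2 = 7*3 + 1 = 22.
  i=3: a_3=6, p_3 = 6*73 + 10 = 448, q_3 = 6*22 + 3 = 135.
  i=4: a_4=6, p_4 = 6*448 + 73 = 2761, q_4 = 6*135 + 22 = 832.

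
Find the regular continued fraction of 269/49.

[5; 2, 24]

Run the Euclidean algorithm on 269 and 49; the successive quotients are the partial quotients a_0, a_1, ... (each step inverts the fractional part left over by the previous one):
  269 = 5*49 + 24, so a_0 = 5.
  49 = 2*24 + 1, so a_1 = 2.
  24 = 24*1 + 0, so a_2 = 24.
The remainder reaches 0 after 3 divisions, so the expansion has 3 partial quotients, read off in order.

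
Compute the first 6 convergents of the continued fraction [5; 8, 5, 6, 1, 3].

5/1, 41/8, 210/41, 1301/254, 1511/295, 5834/1139

Using the convergent recurrence p_i = a_i*p_{i-1} + p_{i-2}, q_i = a_i*q_{i-1} + q_{i-2} with p_{-2}=0, p_{-1}=1, q_{-2}=1, q_{-1}=0:
  i=0: a_0=5, p_0 = 5*1 + 0 = 5, q_0 = 5*0 + 1 = 1.
  i=1: a_1=8, p_1 = 8*5 + 1 = 41, q_1 = 8*1 + 0 = 8.
  i=2: a_2=5, p_2 = 5*41 + 5 = 210, q_2 = 5*8 + 1 = 41.
  i=3: a_3=6, p_3 = 6*210 + 41 = 1301, q_3 = 6*41 + 8 = 254.
  i=4: a_4=1, p_4 = 1*1301 + 210 = 1511, q_4 = 1*254 + 41 = 295.
  i=5: a_5=3, p_5 = 3*1511 + 1301 = 5834, q_5 = 3*295 + 254 = 1139.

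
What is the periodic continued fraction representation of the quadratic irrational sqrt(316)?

[17; (1, 3, 2, 8, 2, 3, 1, 34)]

Write x_i = (sqrt(316) + m_i)/d_i with (m_0, d_0) = (0, 1). a_0 = floor(sqrt(316)) = 17, since 17^2 = 289 <= 316 < 324 = 18^2.
Iterate m_{i+1} = d_i*a_i - m_i, d_{i+1} = (316 - m_{i+1}^2)/d_i, a_{i+1} = floor((a_0 + m_{i+1})/d_{i+1}):
  m_1 = 1*17 - 0 = 17, d_1 = (316 - 17^2)/1 = 27/1 = 27, a_1 = floor((17 + 17)/27) = 1.
  m_2 = 27*1 - 17 = 10, d_2 = (316 - 10^2)/27 = 216/27 = 8, a_2 = floor((17 + 10)/8) = 3.
  m_3 = 8*3 - 10 = 14, d_3 = (316 - 14^2)/8 = 120/8 = 15, a_3 = floor((17 + 14)/15) = 2.
  m_4 = 15*2 - 14 = 16, d_4 = (316 - 16^2)/15 = 60/15 = 4, a_4 = floor((17 + 16)/4) = 8.
  m_5 = 4*8 - 16 = 16, d_5 = (316 - 16^2)/4 = 60/4 = 15, a_5 = floor((17 + 16)/15) = 2.
  m_6 = 15*2 - 16 = 14, d_6 = (316 - 14^2)/15 = 120/15 = 8, a_6 = floor((17 + 14)/8) = 3.
  m_7 = 8*3 - 14 = 10, d_7 = (316 - 10^2)/8 = 216/8 = 27, a_7 = floor((17 + 10)/27) = 1.
  m_8 = 27*1 - 10 = 17, d_8 = (316 - 17^2)/27 = 27/27 = 1, a_8 = floor((17 + 17)/1) = 34.
  m_9 = 1*34 - 17 = 17, d_9 = (316 - 17^2)/1 = 27/1 = 27: (m_9, d_9) = (m_1, d_1) = (17, 27), so from here the quotients repeat a_1, ..., a_8; the period length is 8.
Hence the expansion of sqrt(316) is a_0 = 17 followed by the repeating block 1, 3, 2, 8, 2, 3, 1, 34 (period 8).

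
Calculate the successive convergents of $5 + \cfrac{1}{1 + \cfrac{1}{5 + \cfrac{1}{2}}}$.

Using the convergent recurrence p_i = a_i*p_{i-1} + p_{i-2}, q_i = a_i*q_{i-1} + q_{i-2} with p_{-2}=0, p_{-1}=1, q_{-2}=1, q_{-1}=0:
  i=0: a_0=5, p_0 = 5*1 + 0 = 5, q_0 = 5*0 + 1 = 1.
  i=1: a_1=1, p_1 = 1*5 + 1 = 6, q_1 = 1*1 + 0 = 1.
  i=2: a_2=5, p_2 = 5*6 + 5 = 35, q_2 = 5*1 + 1 = 6.
  i=3: a_3=2, p_3 = 2*35 + 6 = 76, q_3 = 2*6 + 1 = 13.

5/1, 6/1, 35/6, 76/13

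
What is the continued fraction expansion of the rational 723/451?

Run the Euclidean algorithm on 723 and 451; the successive quotients are the partial quotients a_0, a_1, ... (each step inverts the fractional part left over by the previous one):
  723 = 1*451 + 272, so a_0 = 1.
  451 = 1*272 + 179, so a_1 = 1.
  272 = 1*179 + 93, so a_2 = 1.
  179 = 1*93 + 86, so a_3 = 1.
  93 = 1*86 + 7, so a_4 = 1.
  86 = 12*7 + 2, so a_5 = 12.
  7 = 3*2 + 1, so a_6 = 3.
  2 = 2*1 + 0, so a_7 = 2.
The remainder reaches 0 after 8 divisions, so the expansion has 8 partial quotients, read off in order.

[1; 1, 1, 1, 1, 12, 3, 2]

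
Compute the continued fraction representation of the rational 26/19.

[1; 2, 1, 2, 2]

Run the Euclidean algorithm on 26 and 19; the successive quotients are the partial quotients a_0, a_1, ... (each step inverts the fractional part left over by the previous one):
  26 = 1*19 + 7, so a_0 = 1.
  19 = 2*7 + 5, so a_1 = 2.
  7 = 1*5 + 2, so a_2 = 1.
  5 = 2*2 + 1, so a_3 = 2.
  2 = 2*1 + 0, so a_4 = 2.
The remainder reaches 0 after 5 divisions, so the expansion has 5 partial quotients, read off in order.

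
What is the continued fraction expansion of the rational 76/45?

[1; 1, 2, 4, 1, 2]

Run the Euclidean algorithm on 76 and 45; the successive quotients are the partial quotients a_0, a_1, ... (each step inverts the fractional part left over by the previous one):
  76 = 1*45 + 31, so a_0 = 1.
  45 = 1*31 + 14, so a_1 = 1.
  31 = 2*14 + 3, so a_2 = 2.
  14 = 4*3 + 2, so a_3 = 4.
  3 = 1*2 + 1, so a_4 = 1.
  2 = 2*1 + 0, so a_5 = 2.
The remainder reaches 0 after 6 divisions, so the expansion has 6 partial quotients, read off in order.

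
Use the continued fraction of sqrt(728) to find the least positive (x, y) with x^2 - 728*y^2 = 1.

(x, y) = (27, 1)

First expand sqrt(728) as a continued fraction. With x_i = (sqrt(728) + m_i)/d_i and (m_0, d_0) = (0, 1): a_0 = floor(sqrt(728)) = 26, since 26^2 = 676 <= 728 < 729 = 27^2.
Iterate m_{i+1} = d_i*a_i - m_i, d_{i+1} = (728 - m_{i+1}^2)/d_i, a_{i+1} = floor((a_0 + m_{i+1})/d_{i+1}):
  m_1 = 1*26 - 0 = 26, d_1 = (728 - 26^2)/1 = 52/1 = 52, a_1 = floor((26 + 26)/52) = 1.
  m_2 = 52*1 - 26 = 26, d_2 = (728 - 26^2)/52 = 52/52 = 1, a_2 = floor((26 + 26)/1) = 52.
  m_3 = 1*52 - 26 = 26, d_3 = (728 - 26^2)/1 = 52/1 = 52: (m_3, d_3) = (m_1, d_1) = (26, 52), so from here the quotients repeat a_1, a_2; the period length is 2.
So sqrt(728) = [26; (1, 52)] with period length k = 2.
k is even, so the fundamental solution of x^2 - 728y^2 = 1 is (p_{k-1}, q_{k-1}) = (p_1, q_1); compute convergents through index 1.
Convergents (p_i = a_i*p_{i-1} + p_{i-2}, q_i = a_i*q_{i-1} + q_{i-2} with p_{-2}=0, p_{-1}=1, q_{-2}=1, q_{-1}=0):
  i=0: a_0=26, p_0 = 26*1 + 0 = 26, q_0 = 26*0 + 1 = 1.
  i=1: a_1=1, p_1 = 1*26 + 1 = 27, q_1 = 1*1 + 0 = 1.
Check: 27^2 - 728*1^2 = 729 - 728 = 1, so (x, y) = (27, 1) solves the equation, and by the theorem it is the least positive solution.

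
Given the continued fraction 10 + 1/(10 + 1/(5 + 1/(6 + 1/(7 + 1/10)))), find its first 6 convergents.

10/1, 101/10, 515/51, 3191/316, 22852/2263, 231711/22946

Using the convergent recurrence p_i = a_i*p_{i-1} + p_{i-2}, q_i = a_i*q_{i-1} + q_{i-2} with p_{-2}=0, p_{-1}=1, q_{-2}=1, q_{-1}=0:
  i=0: a_0=10, p_0 = 10*1 + 0 = 10, q_0 = 10*0 + 1 = 1.
  i=1: a_1=10, p_1 = 10*10 + 1 = 101, q_1 = 10*1 + 0 = 10.
  i=2: a_2=5, p_2 = 5*101 + 10 = 515, q_2 = 5*10 + 1 = 51.
  i=3: a_3=6, p_3 = 6*515 + 101 = 3191, q_3 = 6*51 + 10 = 316.
  i=4: a_4=7, p_4 = 7*3191 + 515 = 22852, q_4 = 7*316 + 51 = 2263.
  i=5: a_5=10, p_5 = 10*22852 + 3191 = 231711, q_5 = 10*2263 + 316 = 22946.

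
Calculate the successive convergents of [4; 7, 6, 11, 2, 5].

4/1, 29/7, 178/43, 1987/480, 4152/1003, 22747/5495

Using the convergent recurrence p_i = a_i*p_{i-1} + p_{i-2}, q_i = a_i*q_{i-1} + q_{i-2} with p_{-2}=0, p_{-1}=1, q_{-2}=1, q_{-1}=0:
  i=0: a_0=4, p_0 = 4*1 + 0 = 4, q_0 = 4*0 + 1 = 1.
  i=1: a_1=7, p_1 = 7*4 + 1 = 29, q_1 = 7*1 + 0 = 7.
  i=2: a_2=6, p_2 = 6*29 + 4 = 178, q_2 = 6*7 + 1 = 43.
  i=3: a_3=11, p_3 = 11*178 + 29 = 1987, q_3 = 11*43 + 7 = 480.
  i=4: a_4=2, p_4 = 2*1987 + 178 = 4152, q_4 = 2*480 + 43 = 1003.
  i=5: a_5=5, p_5 = 5*4152 + 1987 = 22747, q_5 = 5*1003 + 480 = 5495.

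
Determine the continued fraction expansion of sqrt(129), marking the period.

[11; (2, 1, 3, 1, 6, 1, 3, 1, 2, 22)]

Write x_i = (sqrt(129) + m_i)/d_i with (m_0, d_0) = (0, 1). a_0 = floor(sqrt(129)) = 11, since 11^2 = 121 <= 129 < 144 = 12^2.
Iterate m_{i+1} = d_i*a_i - m_i, d_{i+1} = (129 - m_{i+1}^2)/d_i, a_{i+1} = floor((a_0 + m_{i+1})/d_{i+1}):
  m_1 = 1*11 - 0 = 11, d_1 = (129 - 11^2)/1 = 8/1 = 8, a_1 = floor((11 + 11)/8) = 2.
  m_2 = 8*2 - 11 = 5, d_2 = (129 - 5^2)/8 = 104/8 = 13, a_2 = floor((11 + 5)/13) = 1.
  m_3 = 13*1 - 5 = 8, d_3 = (129 - 8^2)/13 = 65/13 = 5, a_3 = floor((11 + 8)/5) = 3.
  m_4 = 5*3 - 8 = 7, d_4 = (129 - 7^2)/5 = 80/5 = 16, a_4 = floor((11 + 7)/16) = 1.
  m_5 = 16*1 - 7 = 9, d_5 = (129 - 9^2)/16 = 48/16 = 3, a_5 = floor((11 + 9)/3) = 6.
  m_6 = 3*6 - 9 = 9, d_6 = (129 - 9^2)/3 = 48/3 = 16, a_6 = floor((11 + 9)/16) = 1.
  m_7 = 16*1 - 9 = 7, d_7 = (129 - 7^2)/16 = 80/16 = 5, a_7 = floor((11 + 7)/5) = 3.
  m_8 = 5*3 - 7 = 8, d_8 = (129 - 8^2)/5 = 65/5 = 13, a_8 = floor((11 + 8)/13) = 1.
  m_9 = 13*1 - 8 = 5, d_9 = (129 - 5^2)/13 = 104/13 = 8, a_9 = floor((11 + 5)/8) = 2.
  m_10 = 8*2 - 5 = 11, d_10 = (129 - 11^2)/8 = 8/8 = 1, a_10 = floor((11 + 11)/1) = 22.
  m_11 = 1*22 - 11 = 11, d_11 = (129 - 11^2)/1 = 8/1 = 8: (m_11, d_11) = (m_1, d_1) = (11, 8), so from here the quotients repeat a_1, ..., a_10; the period length is 10.
Hence the expansion of sqrt(129) is a_0 = 11 followed by the repeating block 2, 1, 3, 1, 6, 1, 3, 1, 2, 22 (period 10).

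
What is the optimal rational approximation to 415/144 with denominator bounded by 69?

49/17

Expand x = 415/144 as a continued fraction with the Euclidean algorithm:
  415 = 2*144 + 127, so a_0 = 2.
  144 = 1*127 + 17, so a_1 = 1.
  127 = 7*17 + 8, so a_2 = 7.
  17 = 2*8 + 1, so a_3 = 2.
  8 = 8*1 + 0, so a_4 = 8.
so x = [2; 1, 7, 2, 8].
Convergents (p_i = a_i*p_{i-1} + p_{i-2}, q_i = a_i*q_{i-1} + q_{i-2} with p_{-2}=0, p_{-1}=1, q_{-2}=1, q_{-1}=0), until the denominator exceeds 69:
  i=0: a_0=2, p_0 = 2*1 + 0 = 2, q_0 = 2*0 + 1 = 1.
  i=1: a_1=1, p_1 = 1*2 + 1 = 3, q_1 = 1*1 + 0 = 1.
  i=2: a_2=7, p_2 = 7*3 + 2 = 23, q_2 = 7*1 + 1 = 8.
  i=3: a_3=2, p_3 = 2*23 + 3 = 49, q_3 = 2*8 + 1 = 17.
  i=4: a_4=8, p_4 = 8*49 + 23 = 415, q_4 = 8*17 + 8 = 144.
q_4 = 144 > 69, so the last convergent with denominator <= 69 is p_3/q_3 = 49/17.
The closest fraction with denominator <= 69 is either p_3/q_3 or the intermediate fraction (k*p_3 + p_2)/(k*q_3 + q_2) with the largest k >= 1 whose denominator stays <= 69; these approach x as k grows, and every other convergent or intermediate fraction in range is farther away.
Largest k: floor((69 - q_2)/q_3) = floor((69 - 8)/17) = 3.
That gives (3*49 + 23)/(3*17 + 8) = 170/59.
Compare the errors: |x - 49/17| = |415*17 - 49*144|/(144*17) = 1/2448, and |x - 170/59| = |415*59 - 170*144|/(144*59) = 5/8496.
Cross-multiplying, 1*8496 = 8496 < 12240 = 5*2448, so 1/2448 is smaller: the convergent 49/17 is closer to x than 170/59.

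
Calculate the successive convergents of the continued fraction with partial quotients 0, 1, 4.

0/1, 1/1, 4/5

Using the convergent recurrence p_i = a_i*p_{i-1} + p_{i-2}, q_i = a_i*q_{i-1} + q_{i-2} with p_{-2}=0, p_{-1}=1, q_{-2}=1, q_{-1}=0:
  i=0: a_0=0, p_0 = 0*1 + 0 = 0, q_0 = 0*0 + 1 = 1.
  i=1: a_1=1, p_1 = 1*0 + 1 = 1, q_1 = 1*1 + 0 = 1.
  i=2: a_2=4, p_2 = 4*1 + 0 = 4, q_2 = 4*1 + 1 = 5.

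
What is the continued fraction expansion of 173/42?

[4; 8, 2, 2]

Run the Euclidean algorithm on 173 and 42; the successive quotients are the partial quotients a_0, a_1, ... (each step inverts the fractional part left over by the previous one):
  173 = 4*42 + 5, so a_0 = 4.
  42 = 8*5 + 2, so a_1 = 8.
  5 = 2*2 + 1, so a_2 = 2.
  2 = 2*1 + 0, so a_3 = 2.
The remainder reaches 0 after 4 divisions, so the expansion has 4 partial quotients, read off in order.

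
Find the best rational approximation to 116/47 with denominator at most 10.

22/9

Expand x = 116/47 as a continued fraction with the Euclidean algorithm:
  116 = 2*47 + 22, so a_0 = 2.
  47 = 2*22 + 3, so a_1 = 2.
  22 = 7*3 + 1, so a_2 = 7.
  3 = 3*1 + 0, so a_3 = 3.
so x = [2; 2, 7, 3].
Convergents (p_i = a_i*p_{i-1} + p_{i-2}, q_i = a_i*q_{i-1} + q_{i-2} with p_{-2}=0, p_{-1}=1, q_{-2}=1, q_{-1}=0), until the denominator exceeds 10:
  i=0: a_0=2, p_0 = 2*1 + 0 = 2, q_0 = 2*0 + 1 = 1.
  i=1: a_1=2, p_1 = 2*2 + 1 = 5, q_1 = 2*1 + 0 = 2.
  i=2: a_2=7, p_2 = 7*5 + 2 = 37, q_2 = 7*2 + 1 = 15.
q_2 = 15 > 10, so the last convergent with denominator <= 10 is p_1/q_1 = 5/2.
The closest fraction with denominator <= 10 is either p_1/q_1 or the intermediate fraction (k*p_1 + p_0)/(k*q_1 + q_0) with the largest k >= 1 whose denominator stays <= 10; these approach x as k grows, and every other convergent or intermediate fraction in range is farther away.
Largest k: floor((10 - q_0)/q_1) = floor((10 - 1)/2) = 4.
That gives (4*5 + 2)/(4*2 + 1) = 22/9.
Compare the errors: |x - 5/2| = |116*2 - 5*47|/(47*2) = 3/94, and |x - 22/9| = |116*9 - 22*47|/(47*9) = 10/423.
Cross-multiplying, 10*94 = 940 < 1269 = 3*423, so 10/423 is smaller: the intermediate fraction 22/9 is closer to x than 5/2.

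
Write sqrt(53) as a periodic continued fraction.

Write x_i = (sqrt(53) + m_i)/d_i with (m_0, d_0) = (0, 1). a_0 = floor(sqrt(53)) = 7, since 7^2 = 49 <= 53 < 64 = 8^2.
Iterate m_{i+1} = d_i*a_i - m_i, d_{i+1} = (53 - m_{i+1}^2)/d_i, a_{i+1} = floor((a_0 + m_{i+1})/d_{i+1}):
  m_1 = 1*7 - 0 = 7, d_1 = (53 - 7^2)/1 = 4/1 = 4, a_1 = floor((7 + 7)/4) = 3.
  m_2 = 4*3 - 7 = 5, d_2 = (53 - 5^2)/4 = 28/4 = 7, a_2 = floor((7 + 5)/7) = 1.
  m_3 = 7*1 - 5 = 2, d_3 = (53 - 2^2)/7 = 49/7 = 7, a_3 = floor((7 + 2)/7) = 1.
  m_4 = 7*1 - 2 = 5, d_4 = (53 - 5^2)/7 = 28/7 = 4, a_4 = floor((7 + 5)/4) = 3.
  m_5 = 4*3 - 5 = 7, d_5 = (53 - 7^2)/4 = 4/4 = 1, a_5 = floor((7 + 7)/1) = 14.
  m_6 = 1*14 - 7 = 7, d_6 = (53 - 7^2)/1 = 4/1 = 4: (m_6, d_6) = (m_1, d_1) = (7, 4), so from here the quotients repeat a_1, ..., a_5; the period length is 5.
Hence the expansion of sqrt(53) is a_0 = 7 followed by the repeating block 3, 1, 1, 3, 14 (period 5).

[7; (3, 1, 1, 3, 14)]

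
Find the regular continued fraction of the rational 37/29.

Run the Euclidean algorithm on 37 and 29; the successive quotients are the partial quotients a_0, a_1, ... (each step inverts the fractional part left over by the previous one):
  37 = 1*29 + 8, so a_0 = 1.
  29 = 3*8 + 5, so a_1 = 3.
  8 = 1*5 + 3, so a_2 = 1.
  5 = 1*3 + 2, so a_3 = 1.
  3 = 1*2 + 1, so a_4 = 1.
  2 = 2*1 + 0, so a_5 = 2.
The remainder reaches 0 after 6 divisions, so the expansion has 6 partial quotients, read off in order.

[1; 3, 1, 1, 1, 2]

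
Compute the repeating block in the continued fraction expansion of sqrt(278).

Write x_i = (sqrt(278) + m_i)/d_i with (m_0, d_0) = (0, 1). a_0 = floor(sqrt(278)) = 16, since 16^2 = 256 <= 278 < 289 = 17^2.
Iterate m_{i+1} = d_i*a_i - m_i, d_{i+1} = (278 - m_{i+1}^2)/d_i, a_{i+1} = floor((a_0 + m_{i+1})/d_{i+1}):
  m_1 = 1*16 - 0 = 16, d_1 = (278 - 16^2)/1 = 22/1 = 22, a_1 = floor((16 + 16)/22) = 1.
  m_2 = 22*1 - 16 = 6, d_2 = (278 - 6^2)/22 = 242/22 = 11, a_2 = floor((16 + 6)/11) = 2.
  m_3 = 11*2 - 6 = 16, d_3 = (278 - 16^2)/11 = 22/11 = 2, a_3 = floor((16 + 16)/2) = 16.
  m_4 = 2*16 - 16 = 16, d_4 = (278 - 16^2)/2 = 22/2 = 11, a_4 = floor((16 + 16)/11) = 2.
  m_5 = 11*2 - 16 = 6, d_5 = (278 - 6^2)/11 = 242/11 = 22, a_5 = floor((16 + 6)/22) = 1.
  m_6 = 22*1 - 6 = 16, d_6 = (278 - 16^2)/22 = 22/22 = 1, a_6 = floor((16 + 16)/1) = 32.
  m_7 = 1*32 - 16 = 16, d_7 = (278 - 16^2)/1 = 22/1 = 22: (m_7, d_7) = (m_1, d_1) = (16, 22), so from here the quotients repeat a_1, ..., a_6; the period length is 6.
Hence the expansion of sqrt(278) is a_0 = 16 followed by the repeating block 1, 2, 16, 2, 1, 32 (period 6).

[16; (1, 2, 16, 2, 1, 32)]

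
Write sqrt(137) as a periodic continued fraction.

Write x_i = (sqrt(137) + m_i)/d_i with (m_0, d_0) = (0, 1). a_0 = floor(sqrt(137)) = 11, since 11^2 = 121 <= 137 < 144 = 12^2.
Iterate m_{i+1} = d_i*a_i - m_i, d_{i+1} = (137 - m_{i+1}^2)/d_i, a_{i+1} = floor((a_0 + m_{i+1})/d_{i+1}):
  m_1 = 1*11 - 0 = 11, d_1 = (137 - 11^2)/1 = 16/1 = 16, a_1 = floor((11 + 11)/16) = 1.
  m_2 = 16*1 - 11 = 5, d_2 = (137 - 5^2)/16 = 112/16 = 7, a_2 = floor((11 + 5)/7) = 2.
  m_3 = 7*2 - 5 = 9, d_3 = (137 - 9^2)/7 = 56/7 = 8, a_3 = floor((11 + 9)/8) = 2.
  m_4 = 8*2 - 9 = 7, d_4 = (137 - 7^2)/8 = 88/8 = 11, a_4 = floor((11 + 7)/11) = 1.
  m_5 = 11*1 - 7 = 4, d_5 = (137 - 4^2)/11 = 121/11 = 11, a_5 = floor((11 + 4)/11) = 1.
  m_6 = 11*1 - 4 = 7, d_6 = (137 - 7^2)/11 = 88/11 = 8, a_6 = floor((11 + 7)/8) = 2.
  m_7 = 8*2 - 7 = 9, d_7 = (137 - 9^2)/8 = 56/8 = 7, a_7 = floor((11 + 9)/7) = 2.
  m_8 = 7*2 - 9 = 5, d_8 = (137 - 5^2)/7 = 112/7 = 16, a_8 = floor((11 + 5)/16) = 1.
  m_9 = 16*1 - 5 = 11, d_9 = (137 - 11^2)/16 = 16/16 = 1, a_9 = floor((11 + 11)/1) = 22.
  m_10 = 1*22 - 11 = 11, d_10 = (137 - 11^2)/1 = 16/1 = 16: (m_10, d_10) = (m_1, d_1) = (11, 16), so from here the quotients repeat a_1, ..., a_9; the period length is 9.
Hence the expansion of sqrt(137) is a_0 = 11 followed by the repeating block 1, 2, 2, 1, 1, 2, 2, 1, 22 (period 9).

[11; (1, 2, 2, 1, 1, 2, 2, 1, 22)]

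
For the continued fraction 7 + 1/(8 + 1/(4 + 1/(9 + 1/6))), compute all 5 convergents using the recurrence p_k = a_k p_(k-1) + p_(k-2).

7/1, 57/8, 235/33, 2172/305, 13267/1863

Using the convergent recurrence p_i = a_i*p_{i-1} + p_{i-2}, q_i = a_i*q_{i-1} + q_{i-2} with p_{-2}=0, p_{-1}=1, q_{-2}=1, q_{-1}=0:
  i=0: a_0=7, p_0 = 7*1 + 0 = 7, q_0 = 7*0 + 1 = 1.
  i=1: a_1=8, p_1 = 8*7 + 1 = 57, q_1 = 8*1 + 0 = 8.
  i=2: a_2=4, p_2 = 4*57 + 7 = 235, q_2 = 4*8 + 1 = 33.
  i=3: a_3=9, p_3 = 9*235 + 57 = 2172, q_3 = 9*33 + 8 = 305.
  i=4: a_4=6, p_4 = 6*2172 + 235 = 13267, q_4 = 6*305 + 33 = 1863.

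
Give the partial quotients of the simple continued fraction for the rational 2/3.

Run the Euclidean algorithm on 2 and 3; the successive quotients are the partial quotients a_0, a_1, ... (each step inverts the fractional part left over by the previous one):
  2 = 0*3 + 2, so a_0 = 0.
  3 = 1*2 + 1, so a_1 = 1.
  2 = 2*1 + 0, so a_2 = 2.
The remainder reaches 0 after 3 divisions, so the expansion has 3 partial quotients, read off in order.

[0; 1, 2]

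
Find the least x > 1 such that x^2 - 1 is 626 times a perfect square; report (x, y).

First expand sqrt(626) as a continued fraction. With x_i = (sqrt(626) + m_i)/d_i and (m_0, d_0) = (0, 1): a_0 = floor(sqrt(626)) = 25, since 25^2 = 625 <= 626 < 676 = 26^2.
Iterate m_{i+1} = d_i*a_i - m_i, d_{i+1} = (626 - m_{i+1}^2)/d_i, a_{i+1} = floor((a_0 + m_{i+1})/d_{i+1}):
  m_1 = 1*25 - 0 = 25, d_1 = (626 - 25^2)/1 = 1/1 = 1, a_1 = floor((25 + 25)/1) = 50.
  m_2 = 1*50 - 25 = 25, d_2 = (626 - 25^2)/1 = 1/1 = 1: (m_2, d_2) = (m_1, d_1) = (25, 1), so from here the quotient a_1 repeats; the period length is 1.
So sqrt(626) = [25; (50)] with period length k = 1.
k is odd, so (p_{k-1}, q_{k-1}) only solves x^2 - 626y^2 = -1 and the fundamental solution of x^2 - 626y^2 = 1 is (p_{2k-1}, q_{2k-1}) = (p_1, q_1); compute convergents through index 1, running through the period twice.
Convergents (p_i = a_i*p_{i-1} + p_{i-2}, q_i = a_i*q_{i-1} + q_{i-2} with p_{-2}=0, p_{-1}=1, q_{-2}=1, q_{-1}=0):
  i=0: a_0=25, p_0 = 25*1 + 0 = 25, q_0 = 25*0 + 1 = 1.
  i=1: a_1=50, p_1 = 50*25 + 1 = 1251, q_1 = 50*1 + 0 = 50.
Indeed p_0^2 - 626*q_0^2 = 625 - 626 = -1, not +1.
Check: 1251^2 - 626*50^2 = 1565001 - 1565000 = 1, so (x, y) = (1251, 50) solves the equation, and by the theorem it is the least positive solution.

(x, y) = (1251, 50)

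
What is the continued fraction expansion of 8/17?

Run the Euclidean algorithm on 8 and 17; the successive quotients are the partial quotients a_0, a_1, ... (each step inverts the fractional part left over by the previous one):
  8 = 0*17 + 8, so a_0 = 0.
  17 = 2*8 + 1, so a_1 = 2.
  8 = 8*1 + 0, so a_2 = 8.
The remainder reaches 0 after 3 divisions, so the expansion has 3 partial quotients, read off in order.

[0; 2, 8]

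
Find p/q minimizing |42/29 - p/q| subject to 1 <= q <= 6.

7/5

Expand x = 42/29 as a continued fraction with the Euclidean algorithm:
  42 = 1*29 + 13, so a_0 = 1.
  29 = 2*13 + 3, so a_1 = 2.
  13 = 4*3 + 1, so a_2 = 4.
  3 = 3*1 + 0, so a_3 = 3.
so x = [1; 2, 4, 3].
Convergents (p_i = a_i*p_{i-1} + p_{i-2}, q_i = a_i*q_{i-1} + q_{i-2} with p_{-2}=0, p_{-1}=1, q_{-2}=1, q_{-1}=0), until the denominator exceeds 6:
  i=0: a_0=1, p_0 = 1*1 + 0 = 1, q_0 = 1*0 + 1 = 1.
  i=1: a_1=2, p_1 = 2*1 + 1 = 3, q_1 = 2*1 + 0 = 2.
  i=2: a_2=4, p_2 = 4*3 + 1 = 13, q_2 = 4*2 + 1 = 9.
q_2 = 9 > 6, so the last convergent with denominator <= 6 is p_1/q_1 = 3/2.
The closest fraction with denominator <= 6 is either p_1/q_1 or the intermediate fraction (k*p_1 + p_0)/(k*q_1 + q_0) with the largest k >= 1 whose denominator stays <= 6; these approach x as k grows, and every other convergent or intermediate fraction in range is farther away.
Largest k: floor((6 - q_0)/q_1) = floor((6 - 1)/2) = 2.
That gives (2*3 + 1)/(2*2 + 1) = 7/5.
Compare the errors: |x - 3/2| = |42*2 - 3*29|/(29*2) = 3/58, and |x - 7/5| = |42*5 - 7*29|/(29*5) = 7/145.
Cross-multiplying, 7*58 = 406 < 435 = 3*145, so 7/145 is smaller: the intermediate fraction 7/5 is closer to x than 3/2.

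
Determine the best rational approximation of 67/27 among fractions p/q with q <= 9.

Expand x = 67/27 as a continued fraction with the Euclidean algorithm:
  67 = 2*27 + 13, so a_0 = 2.
  27 = 2*13 + 1, so a_1 = 2.
  13 = 13*1 + 0, so a_2 = 13.
so x = [2; 2, 13].
Convergents (p_i = a_i*p_{i-1} + p_{i-2}, q_i = a_i*q_{i-1} + q_{i-2} with p_{-2}=0, p_{-1}=1, q_{-2}=1, q_{-1}=0), until the denominator exceeds 9:
  i=0: a_0=2, p_0 = 2*1 + 0 = 2, q_0 = 2*0 + 1 = 1.
  i=1: a_1=2, p_1 = 2*2 + 1 = 5, q_1 = 2*1 + 0 = 2.
  i=2: a_2=13, p_2 = 13*5 + 2 = 67, q_2 = 13*2 + 1 = 27.
q_2 = 27 > 9, so the last convergent with denominator <= 9 is p_1/q_1 = 5/2.
The closest fraction with denominator <= 9 is either p_1/q_1 or the intermediate fraction (k*p_1 + p_0)/(k*q_1 + q_0) with the largest k >= 1 whose denominator stays <= 9; these approach x as k grows, and every other convergent or intermediate fraction in range is farther away.
Largest k: floor((9 - q_0)/q_1) = floor((9 - 1)/2) = 4.
That gives (4*5 + 2)/(4*2 + 1) = 22/9.
Compare the errors: |x - 5/2| = |67*2 - 5*27|/(27*2) = 1/54, and |x - 22/9| = |67*9 - 22*27|/(27*9) = 9/243.
Cross-multiplying, 1*243 = 243 < 486 = 9*54, so 1/54 is smaller: the convergent 5/2 is closer to x than 22/9.

5/2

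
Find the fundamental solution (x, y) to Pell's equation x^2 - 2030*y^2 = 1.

(x, y) = (811, 18)

First expand sqrt(2030) as a continued fraction. With x_i = (sqrt(2030) + m_i)/d_i and (m_0, d_0) = (0, 1): a_0 = floor(sqrt(2030)) = 45, since 45^2 = 2025 <= 2030 < 2116 = 46^2.
Iterate m_{i+1} = d_i*a_i - m_i, d_{i+1} = (2030 - m_{i+1}^2)/d_i, a_{i+1} = floor((a_0 + m_{i+1})/d_{i+1}):
  m_1 = 1*45 - 0 = 45, d_1 = (2030 - 45^2)/1 = 5/1 = 5, a_1 = floor((45 + 45)/5) = 18.
  m_2 = 5*18 - 45 = 45, d_2 = (2030 - 45^2)/5 = 5/5 = 1, a_2 = floor((45 + 45)/1) = 90.
  m_3 = 1*90 - 45 = 45, d_3 = (2030 - 45^2)/1 = 5/1 = 5: (m_3, d_3) = (m_1, d_1) = (45, 5), so from here the quotients repeat a_1, a_2; the period length is 2.
So sqrt(2030) = [45; (18, 90)] with period length k = 2.
k is even, so the fundamental solution of x^2 - 2030y^2 = 1 is (p_{k-1}, q_{k-1}) = (p_1, q_1); compute convergents through index 1.
Convergents (p_i = a_i*p_{i-1} + p_{i-2}, q_i = a_i*q_{i-1} + q_{i-2} with p_{-2}=0, p_{-1}=1, q_{-2}=1, q_{-1}=0):
  i=0: a_0=45, p_0 = 45*1 + 0 = 45, q_0 = 45*0 + 1 = 1.
  i=1: a_1=18, p_1 = 18*45 + 1 = 811, q_1 = 18*1 + 0 = 18.
Check: 811^2 - 2030*18^2 = 657721 - 657720 = 1, so (x, y) = (811, 18) solves the equation, and by the theorem it is the least positive solution.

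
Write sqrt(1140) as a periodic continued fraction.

[33; (1, 3, 4, 3, 1, 66)]

Write x_i = (sqrt(1140) + m_i)/d_i with (m_0, d_0) = (0, 1). a_0 = floor(sqrt(1140)) = 33, since 33^2 = 1089 <= 1140 < 1156 = 34^2.
Iterate m_{i+1} = d_i*a_i - m_i, d_{i+1} = (1140 - m_{i+1}^2)/d_i, a_{i+1} = floor((a_0 + m_{i+1})/d_{i+1}):
  m_1 = 1*33 - 0 = 33, d_1 = (1140 - 33^2)/1 = 51/1 = 51, a_1 = floor((33 + 33)/51) = 1.
  m_2 = 51*1 - 33 = 18, d_2 = (1140 - 18^2)/51 = 816/51 = 16, a_2 = floor((33 + 18)/16) = 3.
  m_3 = 16*3 - 18 = 30, d_3 = (1140 - 30^2)/16 = 240/16 = 15, a_3 = floor((33 + 30)/15) = 4.
  m_4 = 15*4 - 30 = 30, d_4 = (1140 - 30^2)/15 = 240/15 = 16, a_4 = floor((33 + 30)/16) = 3.
  m_5 = 16*3 - 30 = 18, d_5 = (1140 - 18^2)/16 = 816/16 = 51, a_5 = floor((33 + 18)/51) = 1.
  m_6 = 51*1 - 18 = 33, d_6 = (1140 - 33^2)/51 = 51/51 = 1, a_6 = floor((33 + 33)/1) = 66.
  m_7 = 1*66 - 33 = 33, d_7 = (1140 - 33^2)/1 = 51/1 = 51: (m_7, d_7) = (m_1, d_1) = (33, 51), so from here the quotients repeat a_1, ..., a_6; the period length is 6.
Hence the expansion of sqrt(1140) is a_0 = 33 followed by the repeating block 1, 3, 4, 3, 1, 66 (period 6).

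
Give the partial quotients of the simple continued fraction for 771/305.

Run the Euclidean algorithm on 771 and 305; the successive quotients are the partial quotients a_0, a_1, ... (each step inverts the fractional part left over by the previous one):
  771 = 2*305 + 161, so a_0 = 2.
  305 = 1*161 + 144, so a_1 = 1.
  161 = 1*144 + 17, so a_2 = 1.
  144 = 8*17 + 8, so a_3 = 8.
  17 = 2*8 + 1, so a_4 = 2.
  8 = 8*1 + 0, so a_5 = 8.
The remainder reaches 0 after 6 divisions, so the expansion has 6 partial quotients, read off in order.

[2; 1, 1, 8, 2, 8]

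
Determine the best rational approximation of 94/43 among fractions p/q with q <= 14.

24/11

Expand x = 94/43 as a continued fraction with the Euclidean algorithm:
  94 = 2*43 + 8, so a_0 = 2.
  43 = 5*8 + 3, so a_1 = 5.
  8 = 2*3 + 2, so a_2 = 2.
  3 = 1*2 + 1, so a_3 = 1.
  2 = 2*1 + 0, so a_4 = 2.
so x = [2; 5, 2, 1, 2].
Convergents (p_i = a_i*p_{i-1} + p_{i-2}, q_i = a_i*q_{i-1} + q_{i-2} with p_{-2}=0, p_{-1}=1, q_{-2}=1, q_{-1}=0), until the denominator exceeds 14:
  i=0: a_0=2, p_0 = 2*1 + 0 = 2, q_0 = 2*0 + 1 = 1.
  i=1: a_1=5, p_1 = 5*2 + 1 = 11, q_1 = 5*1 + 0 = 5.
  i=2: a_2=2, p_2 = 2*11 + 2 = 24, q_2 = 2*5 + 1 = 11.
  i=3: a_3=1, p_3 = 1*24 + 11 = 35, q_3 = 1*11 + 5 = 16.
q_3 = 16 > 14, so the last convergent with denominator <= 14 is p_2/q_2 = 24/11.
The closest fraction with denominator <= 14 is either p_2/q_2 or the intermediate fraction (k*p_2 + p_1)/(k*q_2 + q_1) with the largest k >= 1 whose denominator stays <= 14; these approach x as k grows, and every other convergent or intermediate fraction in range is farther away.
Largest k: floor((14 - q_1)/q_2) = floor((14 - 5)/11) = 0.
Since k = 0, no intermediate fraction beyond p_2/q_2 has denominator <= 14, so the convergent 24/11 is the closest (its error is |94*11 - 24*43|/(43*11) = 2/473).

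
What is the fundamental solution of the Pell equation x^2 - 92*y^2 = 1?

First expand sqrt(92) as a continued fraction. With x_i = (sqrt(92) + m_i)/d_i and (m_0, d_0) = (0, 1): a_0 = floor(sqrt(92)) = 9, since 9^2 = 81 <= 92 < 100 = 10^2.
Iterate m_{i+1} = d_i*a_i - m_i, d_{i+1} = (92 - m_{i+1}^2)/d_i, a_{i+1} = floor((a_0 + m_{i+1})/d_{i+1}):
  m_1 = 1*9 - 0 = 9, d_1 = (92 - 9^2)/1 = 11/1 = 11, a_1 = floor((9 + 9)/11) = 1.
  m_2 = 11*1 - 9 = 2, d_2 = (92 - 2^2)/11 = 88/11 = 8, a_2 = floor((9 + 2)/8) = 1.
  m_3 = 8*1 - 2 = 6, d_3 = (92 - 6^2)/8 = 56/8 = 7, a_3 = floor((9 + 6)/7) = 2.
  m_4 = 7*2 - 6 = 8, d_4 = (92 - 8^2)/7 = 28/7 = 4, a_4 = floor((9 + 8)/4) = 4.
  m_5 = 4*4 - 8 = 8, d_5 = (92 - 8^2)/4 = 28/4 = 7, a_5 = floor((9 + 8)/7) = 2.
  m_6 = 7*2 - 8 = 6, d_6 = (92 - 6^2)/7 = 56/7 = 8, a_6 = floor((9 + 6)/8) = 1.
  m_7 = 8*1 - 6 = 2, d_7 = (92 - 2^2)/8 = 88/8 = 11, a_7 = floor((9 + 2)/11) = 1.
  m_8 = 11*1 - 2 = 9, d_8 = (92 - 9^2)/11 = 11/11 = 1, a_8 = floor((9 + 9)/1) = 18.
  m_9 = 1*18 - 9 = 9, d_9 = (92 - 9^2)/1 = 11/1 = 11: (m_9, d_9) = (m_1, d_1) = (9, 11), so from here the quotients repeat a_1, ..., a_8; the period length is 8.
So sqrt(92) = [9; (1, 1, 2, 4, 2, 1, 1, 18)] with period length k = 8.
k is even, so the fundamental solution of x^2 - 92y^2 = 1 is (p_{k-1}, q_{k-1}) = (p_7, q_7); compute convergents through index 7.
Convergents (p_i = a_i*p_{i-1} + p_{i-2}, q_i = a_i*q_{i-1} + q_{i-2} with p_{-2}=0, p_{-1}=1, q_{-2}=1, q_{-1}=0):
  i=0: a_0=9, p_0 = 9*1 + 0 = 9, q_0 = 9*0 + 1 = 1.
  i=1: a_1=1, p_1 = 1*9 + 1 = 10, q_1 = 1*1 + 0 = 1.
  i=2: a_2=1, p_2 = 1*10 + 9 = 19, q_2 = 1*1 + 1 = 2.
  i=3: a_3=2, p_3 = 2*19 + 10 = 48, q_3 = 2*2 + 1 = 5.
  i=4: a_4=4, p_4 = 4*48 + 19 = 211, q_4 = 4*5 + 2 = 22.
  i=5: a_5=2, p_5 = 2*211 + 48 = 470, q_5 = 2*22 + 5 = 49.
  i=6: a_6=1, p_6 = 1*470 + 211 = 681, q_6 = 1*49 + 22 = 71.
  i=7: a_7=1, p_7 = 1*681 + 470 = 1151, q_7 = 1*71 + 49 = 120.
Check: 1151^2 - 92*120^2 = 1324801 - 1324800 = 1, so (x, y) = (1151, 120) solves the equation, and by the theorem it is the least positive solution.

(x, y) = (1151, 120)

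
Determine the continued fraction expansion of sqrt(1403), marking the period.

[37; (2, 5, 3, 1, 3, 5, 2, 74)]

Write x_i = (sqrt(1403) + m_i)/d_i with (m_0, d_0) = (0, 1). a_0 = floor(sqrt(1403)) = 37, since 37^2 = 1369 <= 1403 < 1444 = 38^2.
Iterate m_{i+1} = d_i*a_i - m_i, d_{i+1} = (1403 - m_{i+1}^2)/d_i, a_{i+1} = floor((a_0 + m_{i+1})/d_{i+1}):
  m_1 = 1*37 - 0 = 37, d_1 = (1403 - 37^2)/1 = 34/1 = 34, a_1 = floor((37 + 37)/34) = 2.
  m_2 = 34*2 - 37 = 31, d_2 = (1403 - 31^2)/34 = 442/34 = 13, a_2 = floor((37 + 31)/13) = 5.
  m_3 = 13*5 - 31 = 34, d_3 = (1403 - 34^2)/13 = 247/13 = 19, a_3 = floor((37 + 34)/19) = 3.
  m_4 = 19*3 - 34 = 23, d_4 = (1403 - 23^2)/19 = 874/19 = 46, a_4 = floor((37 + 23)/46) = 1.
  m_5 = 46*1 - 23 = 23, d_5 = (1403 - 23^2)/46 = 874/46 = 19, a_5 = floor((37 + 23)/19) = 3.
  m_6 = 19*3 - 23 = 34, d_6 = (1403 - 34^2)/19 = 247/19 = 13, a_6 = floor((37 + 34)/13) = 5.
  m_7 = 13*5 - 34 = 31, d_7 = (1403 - 31^2)/13 = 442/13 = 34, a_7 = floor((37 + 31)/34) = 2.
  m_8 = 34*2 - 31 = 37, d_8 = (1403 - 37^2)/34 = 34/34 = 1, a_8 = floor((37 + 37)/1) = 74.
  m_9 = 1*74 - 37 = 37, d_9 = (1403 - 37^2)/1 = 34/1 = 34: (m_9, d_9) = (m_1, d_1) = (37, 34), so from here the quotients repeat a_1, ..., a_8; the period length is 8.
Hence the expansion of sqrt(1403) is a_0 = 37 followed by the repeating block 2, 5, 3, 1, 3, 5, 2, 74 (period 8).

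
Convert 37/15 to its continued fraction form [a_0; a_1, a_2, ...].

[2; 2, 7]

Run the Euclidean algorithm on 37 and 15; the successive quotients are the partial quotients a_0, a_1, ... (each step inverts the fractional part left over by the previous one):
  37 = 2*15 + 7, so a_0 = 2.
  15 = 2*7 + 1, so a_1 = 2.
  7 = 7*1 + 0, so a_2 = 7.
The remainder reaches 0 after 3 divisions, so the expansion has 3 partial quotients, read off in order.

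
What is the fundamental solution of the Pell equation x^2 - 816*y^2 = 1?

(x, y) = (4999, 175)

First expand sqrt(816) as a continued fraction. With x_i = (sqrt(816) + m_i)/d_i and (m_0, d_0) = (0, 1): a_0 = floor(sqrt(816)) = 28, since 28^2 = 784 <= 816 < 841 = 29^2.
Iterate m_{i+1} = d_i*a_i - m_i, d_{i+1} = (816 - m_{i+1}^2)/d_i, a_{i+1} = floor((a_0 + m_{i+1})/d_{i+1}):
  m_1 = 1*28 - 0 = 28, d_1 = (816 - 28^2)/1 = 32/1 = 32, a_1 = floor((28 + 28)/32) = 1.
  m_2 = 32*1 - 28 = 4, d_2 = (816 - 4^2)/32 = 800/32 = 25, a_2 = floor((28 + 4)/25) = 1.
  m_3 = 25*1 - 4 = 21, d_3 = (816 - 21^2)/25 = 375/25 = 15, a_3 = floor((28 + 21)/15) = 3.
  m_4 = 15*3 - 21 = 24, d_4 = (816 - 24^2)/15 = 240/15 = 16, a_4 = floor((28 + 24)/16) = 3.
  m_5 = 16*3 - 24 = 24, d_5 = (816 - 24^2)/16 = 240/16 = 15, a_5 = floor((28 + 24)/15) = 3.
  m_6 = 15*3 - 24 = 21, d_6 = (816 - 21^2)/15 = 375/15 = 25, a_6 = floor((28 + 21)/25) = 1.
  m_7 = 25*1 - 21 = 4, d_7 = (816 - 4^2)/25 = 800/25 = 32, a_7 = floor((28 + 4)/32) = 1.
  m_8 = 32*1 - 4 = 28, d_8 = (816 - 28^2)/32 = 32/32 = 1, a_8 = floor((28 + 28)/1) = 56.
  m_9 = 1*56 - 28 = 28, d_9 = (816 - 28^2)/1 = 32/1 = 32: (m_9, d_9) = (m_1, d_1) = (28, 32), so from here the quotients repeat a_1, ..., a_8; the period length is 8.
So sqrt(816) = [28; (1, 1, 3, 3, 3, 1, 1, 56)] with period length k = 8.
k is even, so the fundamental solution of x^2 - 816y^2 = 1 is (p_{k-1}, q_{k-1}) = (p_7, q_7); compute convergents through index 7.
Convergents (p_i = a_i*p_{i-1} + p_{i-2}, q_i = a_i*q_{i-1} + q_{i-2} with p_{-2}=0, p_{-1}=1, q_{-2}=1, q_{-1}=0):
  i=0: a_0=28, p_0 = 28*1 + 0 = 28, q_0 = 28*0 + 1 = 1.
  i=1: a_1=1, p_1 = 1*28 + 1 = 29, q_1 = 1*1 + 0 = 1.
  i=2: a_2=1, p_2 = 1*29 + 28 = 57, q_2 = 1*1 + 1 = 2.
  i=3: a_3=3, p_3 = 3*57 + 29 = 200, q_3 = 3*2 + 1 = 7.
  i=4: a_4=3, p_4 = 3*200 + 57 = 657, q_4 = 3*7 + 2 = 23.
  i=5: a_5=3, p_5 = 3*657 + 200 = 2171, q_5 = 3*23 + 7 = 76.
  i=6: a_6=1, p_6 = 1*2171 + 657 = 2828, q_6 = 1*76 + 23 = 99.
  i=7: a_7=1, p_7 = 1*2828 + 2171 = 4999, q_7 = 1*99 + 76 = 175.
Check: 4999^2 - 816*175^2 = 24990001 - 24990000 = 1, so (x, y) = (4999, 175) solves the equation, and by the theorem it is the least positive solution.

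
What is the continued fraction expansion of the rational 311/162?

[1; 1, 11, 2, 6]

Run the Euclidean algorithm on 311 and 162; the successive quotients are the partial quotients a_0, a_1, ... (each step inverts the fractional part left over by the previous one):
  311 = 1*162 + 149, so a_0 = 1.
  162 = 1*149 + 13, so a_1 = 1.
  149 = 11*13 + 6, so a_2 = 11.
  13 = 2*6 + 1, so a_3 = 2.
  6 = 6*1 + 0, so a_4 = 6.
The remainder reaches 0 after 5 divisions, so the expansion has 5 partial quotients, read off in order.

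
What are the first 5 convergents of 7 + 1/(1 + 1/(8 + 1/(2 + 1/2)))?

Using the convergent recurrence p_i = a_i*p_{i-1} + p_{i-2}, q_i = a_i*q_{i-1} + q_{i-2} with p_{-2}=0, p_{-1}=1, q_{-2}=1, q_{-1}=0:
  i=0: a_0=7, p_0 = 7*1 + 0 = 7, q_0 = 7*0 + 1 = 1.
  i=1: a_1=1, p_1 = 1*7 + 1 = 8, q_1 = 1*1 + 0 = 1.
  i=2: a_2=8, p_2 = 8*8 + 7 = 71, q_2 = 8*1 + 1 = 9.
  i=3: a_3=2, p_3 = 2*71 + 8 = 150, q_3 = 2*9 + 1 = 19.
  i=4: a_4=2, p_4 = 2*150 + 71 = 371, q_4 = 2*19 + 9 = 47.

7/1, 8/1, 71/9, 150/19, 371/47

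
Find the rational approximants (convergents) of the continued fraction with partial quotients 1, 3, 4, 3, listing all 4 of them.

1/1, 4/3, 17/13, 55/42

Using the convergent recurrence p_i = a_i*p_{i-1} + p_{i-2}, q_i = a_i*q_{i-1} + q_{i-2} with p_{-2}=0, p_{-1}=1, q_{-2}=1, q_{-1}=0:
  i=0: a_0=1, p_0 = 1*1 + 0 = 1, q_0 = 1*0 + 1 = 1.
  i=1: a_1=3, p_1 = 3*1 + 1 = 4, q_1 = 3*1 + 0 = 3.
  i=2: a_2=4, p_2 = 4*4 + 1 = 17, q_2 = 4*3 + 1 = 13.
  i=3: a_3=3, p_3 = 3*17 + 4 = 55, q_3 = 3*13 + 3 = 42.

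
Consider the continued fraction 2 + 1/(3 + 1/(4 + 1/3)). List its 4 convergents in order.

Using the convergent recurrence p_i = a_i*p_{i-1} + p_{i-2}, q_i = a_i*q_{i-1} + q_{i-2} with p_{-2}=0, p_{-1}=1, q_{-2}=1, q_{-1}=0:
  i=0: a_0=2, p_0 = 2*1 + 0 = 2, q_0 = 2*0 + 1 = 1.
  i=1: a_1=3, p_1 = 3*2 + 1 = 7, q_1 = 3*1 + 0 = 3.
  i=2: a_2=4, p_2 = 4*7 + 2 = 30, q_2 = 4*3 + 1 = 13.
  i=3: a_3=3, p_3 = 3*30 + 7 = 97, q_3 = 3*13 + 3 = 42.

2/1, 7/3, 30/13, 97/42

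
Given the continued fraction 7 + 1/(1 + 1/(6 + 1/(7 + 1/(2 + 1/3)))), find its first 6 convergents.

Using the convergent recurrence p_i = a_i*p_{i-1} + p_{i-2}, q_i = a_i*q_{i-1} + q_{i-2} with p_{-2}=0, p_{-1}=1, q_{-2}=1, q_{-1}=0:
  i=0: a_0=7, p_0 = 7*1 + 0 = 7, q_0 = 7*0 + 1 = 1.
  i=1: a_1=1, p_1 = 1*7 + 1 = 8, q_1 = 1*1 + 0 = 1.
  i=2: a_2=6, p_2 = 6*8 + 7 = 55, q_2 = 6*1 + 1 = 7.
  i=3: a_3=7, p_3 = 7*55 + 8 = 393, q_3 = 7*7 + 1 = 50.
  i=4: a_4=2, p_4 = 2*393 + 55 = 841, q_4 = 2*50 + 7 = 107.
  i=5: a_5=3, p_5 = 3*841 + 393 = 2916, q_5 = 3*107 + 50 = 371.

7/1, 8/1, 55/7, 393/50, 841/107, 2916/371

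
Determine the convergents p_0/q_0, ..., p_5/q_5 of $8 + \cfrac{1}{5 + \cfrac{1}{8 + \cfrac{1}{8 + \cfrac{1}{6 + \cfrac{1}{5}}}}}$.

8/1, 41/5, 336/41, 2729/333, 16710/2039, 86279/10528

Using the convergent recurrence p_i = a_i*p_{i-1} + p_{i-2}, q_i = a_i*q_{i-1} + q_{i-2} with p_{-2}=0, p_{-1}=1, q_{-2}=1, q_{-1}=0:
  i=0: a_0=8, p_0 = 8*1 + 0 = 8, q_0 = 8*0 + 1 = 1.
  i=1: a_1=5, p_1 = 5*8 + 1 = 41, q_1 = 5*1 + 0 = 5.
  i=2: a_2=8, p_2 = 8*41 + 8 = 336, q_2 = 8*5 + 1 = 41.
  i=3: a_3=8, p_3 = 8*336 + 41 = 2729, q_3 = 8*41 + 5 = 333.
  i=4: a_4=6, p_4 = 6*2729 + 336 = 16710, q_4 = 6*333 + 41 = 2039.
  i=5: a_5=5, p_5 = 5*16710 + 2729 = 86279, q_5 = 5*2039 + 333 = 10528.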